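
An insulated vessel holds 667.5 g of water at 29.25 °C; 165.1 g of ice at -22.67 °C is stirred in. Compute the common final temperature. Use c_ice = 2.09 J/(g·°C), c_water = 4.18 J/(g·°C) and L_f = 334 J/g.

Energy conservation, ΣQ = 0:
warm ice to 0 °C: 165.1×2.09×(0 − (-22.67)) = 7822.5; latent heat to melt: 165.1×334 = 55143; warm the meltwater: 690.12 T; water cools: 667.5×4.18×(T − 29.25) = 2790.1(T − 29.25)
3480.3 T = 81612 − 62966 = 18646
T ≈ 5.36 °C. Since T > 0 °C, the all-ice-melts assumption holds.

T_f ≈ 5.4 °C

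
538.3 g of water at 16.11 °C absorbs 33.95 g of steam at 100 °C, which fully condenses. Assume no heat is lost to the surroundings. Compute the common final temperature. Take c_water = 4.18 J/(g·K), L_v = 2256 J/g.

T_f ≈ 53.1 °C

Setting the total heat transfer to zero:
condense steam: −33.95×2256 = −76591
  condensed water 100 °C→T: 141.91(T − 100)
  original water: 2250.1(T − 16.11)
2392 T = 76591 + 14191 + 36249 = 127031
T ≈ 53.11 °C — below 100 °C, confirming all the steam condensed.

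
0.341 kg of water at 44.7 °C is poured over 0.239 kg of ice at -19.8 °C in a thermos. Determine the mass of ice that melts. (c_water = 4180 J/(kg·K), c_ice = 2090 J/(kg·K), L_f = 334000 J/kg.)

m_melted ≈ 0.161 kg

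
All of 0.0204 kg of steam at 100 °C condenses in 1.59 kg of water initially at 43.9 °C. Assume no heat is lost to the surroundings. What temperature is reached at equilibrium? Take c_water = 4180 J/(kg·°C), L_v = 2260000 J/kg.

T_f ≈ 51.5 °C

Energy conservation, ΣQ = 0:
steam→water at 100 °C releases m L_v = 0.0204×2260000 = 46104; condensed water 100 °C→T: 85.27(T − 100); original water: 6646.2(T − 43.9)
6731.5 T = 46104 + 8527.2 + 291768 = 346399
T ≈ 51.46 °C, under the boiling point, so the assumption holds.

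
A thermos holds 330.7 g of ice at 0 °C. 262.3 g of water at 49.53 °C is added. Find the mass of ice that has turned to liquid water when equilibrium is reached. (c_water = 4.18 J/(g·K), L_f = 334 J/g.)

Water can give up m c ΔT = 262.3×4.18×49.53 = 54305 J before reaching 0 °C.
To melt every bit of ice: 330.7×334 = 110454 J.
That's not enough to melt it all — equilibrium is at 0 °C with ice remaining.
m_melt = 54305 / L_f = 162.6 g.

m_melted ≈ 163 g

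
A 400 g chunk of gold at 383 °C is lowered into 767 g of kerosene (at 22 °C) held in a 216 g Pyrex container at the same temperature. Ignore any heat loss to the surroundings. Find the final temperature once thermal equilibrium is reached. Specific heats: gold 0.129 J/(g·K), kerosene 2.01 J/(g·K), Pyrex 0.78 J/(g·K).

Taking heat into each body as positive, Σ m c ΔT = 0:
400·0.129·(T − 383) + 767·2.01·(T − 22) + 216·0.78·(T − 22) = 0
51.6(T − 383) + 1541.7(T − 22) + 168.48(T − 22) = 0
(51.6 + 1541.7 + 168.48) T = 51.6·383 + 1541.7·22 + 168.48·22
T ≈ 32.57 °C

T_f ≈ 32.6 °C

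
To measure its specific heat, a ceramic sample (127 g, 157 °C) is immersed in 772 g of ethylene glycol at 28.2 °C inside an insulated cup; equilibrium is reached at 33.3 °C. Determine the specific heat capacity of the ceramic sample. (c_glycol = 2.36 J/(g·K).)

m_s c (T_s − T_f) = m_glycol c_glycol (T_f − T_0):
127×c×(157 − 33.3) = 772×2.36×(33.3 − 28.2)
15710 c = 9291.8  ⇒  c ≈ 0.5915 J/(g·K)

c ≈ 0.591 J/(g·K)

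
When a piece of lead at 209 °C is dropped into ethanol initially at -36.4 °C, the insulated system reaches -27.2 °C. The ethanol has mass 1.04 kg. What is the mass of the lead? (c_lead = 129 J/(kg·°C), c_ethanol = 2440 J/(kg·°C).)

Heat gained plus heat lost sum to zero:
m×129×(-27.2 − 209) + 1.04×2440×(-27.2 − (-36.4)) = 0
-30470 m = -23346
m = -23346/-30470 ≈ 0.7662 kg

m ≈ 0.766 kg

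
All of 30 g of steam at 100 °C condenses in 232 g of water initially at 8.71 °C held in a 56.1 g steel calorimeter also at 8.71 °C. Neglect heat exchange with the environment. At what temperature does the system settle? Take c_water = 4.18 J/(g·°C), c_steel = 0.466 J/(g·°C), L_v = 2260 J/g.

T_f ≈ 79.4 °C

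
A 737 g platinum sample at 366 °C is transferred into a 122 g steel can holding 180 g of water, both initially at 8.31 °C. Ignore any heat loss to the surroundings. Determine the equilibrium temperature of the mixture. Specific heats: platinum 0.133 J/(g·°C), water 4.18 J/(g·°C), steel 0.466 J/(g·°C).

T_f ≈ 47.0 °C

Taking heat into each body as positive, Σ m c ΔT = 0:
737·0.133·(T − 366) + 180·4.18·(T − 8.31) + 122·0.466·(T − 8.31) = 0
907.27 T = 42601
T = 42601/907.27 ≈ 46.95 °C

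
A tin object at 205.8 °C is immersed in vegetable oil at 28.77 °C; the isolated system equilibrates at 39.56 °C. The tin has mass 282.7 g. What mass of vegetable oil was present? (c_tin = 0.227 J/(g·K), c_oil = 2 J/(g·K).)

m ≈ 494 g

|Q_tin| = |Q_oil|:
282.7·0.227·(205.8 − 39.56) = m·2·(39.56 − 28.77)
21.58 m = 10668  ⇒  m ≈ 494.4 g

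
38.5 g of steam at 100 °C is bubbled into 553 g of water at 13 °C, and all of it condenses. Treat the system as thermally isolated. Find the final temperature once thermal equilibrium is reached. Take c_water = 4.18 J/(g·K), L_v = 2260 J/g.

T_f ≈ 53.9 °C

Net heat exchanged in the isolated system is zero:
condense steam: −38.5·2260 = −87010
  condensate cools 100→T: 38.5·4.18·(T − 100) = 160.93(T − 100)
  original water: 2311.5(T − 13)
2472.5 T = 87010 + 16093 + 30050 = 133153
T ≈ 53.85 °C (< 100 °C, so full condensation is consistent).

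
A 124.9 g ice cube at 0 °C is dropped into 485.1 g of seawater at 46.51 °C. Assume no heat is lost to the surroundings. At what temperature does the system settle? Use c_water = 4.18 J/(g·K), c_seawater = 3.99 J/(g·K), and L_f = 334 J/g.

Sum of m c ΔT and latent-heat terms is zero:
latent heat to melt: 124.9×334 = 41717
  warm the meltwater: 522.08 T
  seawater: 1935.5(T − 46.51)
2457.6 T = 90022 − 41717 = 48306
T ≈ 19.66 °C (positive, so assuming full melt was valid).

T_f ≈ 19.7 °C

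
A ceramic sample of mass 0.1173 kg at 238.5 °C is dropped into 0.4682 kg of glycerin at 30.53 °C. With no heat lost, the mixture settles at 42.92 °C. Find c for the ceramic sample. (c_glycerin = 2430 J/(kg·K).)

c ≈ 614 J/(kg·K)

Setting the total heat transfer to zero:
0.1173·c·(42.92 − 238.5) + 0.4682·2430·(42.92 − 30.53) = 0
-22.94 c = -14096
c = -14096/-22.94 ≈ 614.4 J/(kg·K)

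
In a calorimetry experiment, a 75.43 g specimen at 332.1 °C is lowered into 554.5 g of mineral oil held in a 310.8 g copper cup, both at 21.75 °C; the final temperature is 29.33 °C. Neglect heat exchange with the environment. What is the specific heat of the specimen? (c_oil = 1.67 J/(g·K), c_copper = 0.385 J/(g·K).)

c ≈ 0.347 J/(g·K)

Setting the total heat transfer to zero:
75.43·c·(29.33 − 332.1) + 554.5·1.67·(29.33 − 21.75) + 310.8·0.385·(29.33 − 21.75) = 0
-22838 c = -7926.2
c = -7926.2/-22838 ≈ 0.3471 J/(g·K)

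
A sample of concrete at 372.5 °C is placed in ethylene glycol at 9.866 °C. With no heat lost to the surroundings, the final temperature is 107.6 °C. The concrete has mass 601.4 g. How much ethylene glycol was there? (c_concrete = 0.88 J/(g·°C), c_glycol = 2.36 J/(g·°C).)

m ≈ 608 g

Let T be the final temperature. ΣQ_i = 0:
601.4×0.88×(107.6 − 372.5) + m×2.36×(107.6 − 9.866) = 0
230.65 m = 140194
m = 140194/230.65 ≈ 607.8 g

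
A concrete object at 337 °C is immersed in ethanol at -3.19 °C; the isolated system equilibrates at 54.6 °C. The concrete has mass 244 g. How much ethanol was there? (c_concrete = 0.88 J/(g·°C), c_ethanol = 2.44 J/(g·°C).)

Heat lost by the concrete = heat gained by the ethanol:
244·0.88·(337 − 54.6) = m·2.44·(54.6 − (-3.19))
141.01 m = 60637  ⇒  m ≈ 430 g

m ≈ 430 g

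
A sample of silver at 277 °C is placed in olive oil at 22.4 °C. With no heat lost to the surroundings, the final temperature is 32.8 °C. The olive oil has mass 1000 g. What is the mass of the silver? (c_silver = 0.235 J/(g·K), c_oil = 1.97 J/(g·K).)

m ≈ 357 g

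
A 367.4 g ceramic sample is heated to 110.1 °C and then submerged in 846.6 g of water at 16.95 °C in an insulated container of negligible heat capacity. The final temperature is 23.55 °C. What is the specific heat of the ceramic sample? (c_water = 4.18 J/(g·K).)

c ≈ 0.735 J/(g·K)

Heat lost by the ceramic sample = heat gained by the water:
367.4×c×(110.1 − 23.55) = 846.6×4.18×(23.55 − 16.95)
31798 c = 23356  ⇒  c ≈ 0.7345 J/(g·K)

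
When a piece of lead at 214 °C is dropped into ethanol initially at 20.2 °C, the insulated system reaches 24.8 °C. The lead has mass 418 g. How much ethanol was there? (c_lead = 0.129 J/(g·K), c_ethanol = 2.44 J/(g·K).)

Net heat exchanged in the isolated system is zero:
418·0.129·(24.8 − 214) + m·2.44·(24.8 − 20.2) = 0
11.22 m = 10202
m = 10202/11.22 ≈ 908.9 g

m ≈ 909 g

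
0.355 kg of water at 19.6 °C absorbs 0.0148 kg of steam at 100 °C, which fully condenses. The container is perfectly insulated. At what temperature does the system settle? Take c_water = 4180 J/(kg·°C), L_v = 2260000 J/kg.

T_f ≈ 44.5 °C

Conservation of energy gives ΣQ = 0:
latent heat released on condensation: 0.0148·2260000 = 33448
  condensate cools 100→T: 0.0148·4180·(T − 100) = 61.86(T − 100)
  original water: 1483.9(T − 19.6)
1545.8 T = 33448 + 6186.4 + 29084 = 68719
T ≈ 44.46 °C (< 100 °C, so full condensation is consistent).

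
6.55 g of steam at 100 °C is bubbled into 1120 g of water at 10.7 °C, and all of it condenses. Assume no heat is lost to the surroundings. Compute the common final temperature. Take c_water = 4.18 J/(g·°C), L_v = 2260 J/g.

Heat gained plus heat lost sum to zero:
steam→water at 100 °C releases m L_v = 6.55×2260 = 14803
  condensed water 100 °C→T: 27.38(T − 100)
  water warms: 1120×4.18×(T − 10.7) = 4681.6(T − 10.7)
4709 T = 14803 + 2737.9 + 50093 = 67634
T ≈ 14.36 °C, under the boiling point, so the assumption holds.

T_f ≈ 14.4 °C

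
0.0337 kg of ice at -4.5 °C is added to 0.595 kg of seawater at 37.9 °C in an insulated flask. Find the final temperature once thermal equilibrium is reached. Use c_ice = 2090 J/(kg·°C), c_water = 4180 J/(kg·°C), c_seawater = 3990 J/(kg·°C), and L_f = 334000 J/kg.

T_f ≈ 31.2 °C

Energy conservation, ΣQ = 0:
ice -4.5→0 °C: 0.0337×2090×4.5 = 316.95; latent heat to melt: 0.0337×334000 = 11256; meltwater 0→T: 0.0337×4180×T = 140.87 T; seawater cools: 0.595×3990×(T − 37.9) = 2374(T − 37.9)
2514.9 T = 89976 − 11573 = 78404
T ≈ 31.18 °C (positive, so assuming full melt was valid).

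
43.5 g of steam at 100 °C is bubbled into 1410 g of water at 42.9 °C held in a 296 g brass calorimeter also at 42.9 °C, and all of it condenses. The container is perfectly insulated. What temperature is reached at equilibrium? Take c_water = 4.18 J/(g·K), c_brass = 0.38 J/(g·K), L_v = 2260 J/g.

T_f ≈ 60.5 °C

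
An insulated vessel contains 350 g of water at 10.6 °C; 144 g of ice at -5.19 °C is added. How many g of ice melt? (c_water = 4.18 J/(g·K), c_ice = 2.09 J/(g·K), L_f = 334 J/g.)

Water can give up m c ΔT = 350×4.18×10.6 = 15508 J before reaching 0 °C.
Of that, 144×2.09×5.19 = 1562 J goes to bring the ice to 0 °C, leaving 13946 J.
Fully melting the ice requires m_ice L_f = 144×334 = 48096 J.
That's not enough to melt it all — equilibrium is at 0 °C with ice remaining.
Mass melted = 13946/334 ≈ 41.75 g.

m_melted ≈ 41.8 g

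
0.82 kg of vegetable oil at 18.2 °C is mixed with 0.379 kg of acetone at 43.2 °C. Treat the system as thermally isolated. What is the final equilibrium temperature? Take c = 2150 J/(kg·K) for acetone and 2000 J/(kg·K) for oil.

Let T be the final temperature. ΣQ_i = 0:
0.379×2150×(T − 43.2) + 0.82×2000×(T − 18.2) = 0
814.85(T − 43.2) + 1640(T − 18.2) = 0
(814.85 + 1640) T = 814.85×43.2 + 1640×18.2
T ≈ 26.50 °C

T_f ≈ 26.5 °C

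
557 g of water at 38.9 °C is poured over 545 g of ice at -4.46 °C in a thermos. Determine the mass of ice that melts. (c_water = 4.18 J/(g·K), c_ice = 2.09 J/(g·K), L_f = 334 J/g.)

m_melted ≈ 256 g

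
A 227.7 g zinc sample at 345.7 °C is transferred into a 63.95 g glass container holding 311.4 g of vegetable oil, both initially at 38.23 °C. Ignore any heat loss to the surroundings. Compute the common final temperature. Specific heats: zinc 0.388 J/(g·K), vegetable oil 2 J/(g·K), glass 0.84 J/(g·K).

Heat gained plus heat lost sum to zero:
227.7·0.388·(T − 345.7) + 311.4·2·(T − 38.23) + 63.95·0.84·(T − 38.23) = 0
88.35(T − 345.7) + 622.8(T − 38.23) + 53.72(T − 38.23) = 0
(88.35 + 622.8 + 53.72) T = 88.35·345.7 + 622.8·38.23 + 53.72·38.23
T = 56405/764.87 ≈ 73.75 °C

T_f ≈ 73.7 °C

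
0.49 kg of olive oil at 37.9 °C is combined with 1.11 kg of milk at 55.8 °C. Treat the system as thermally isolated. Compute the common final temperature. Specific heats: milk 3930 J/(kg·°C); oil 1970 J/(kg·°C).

T_f ≈ 52.6 °C

|Q_milk| = |Q_oil|:
1.11*3930*(55.8 − T) = 0.49*1970*(T − 37.9)
4362.3(55.8 − T) = 965.3(T − 37.9)
5327.6 T = 280001  ⇒  T ≈ 52.56 °C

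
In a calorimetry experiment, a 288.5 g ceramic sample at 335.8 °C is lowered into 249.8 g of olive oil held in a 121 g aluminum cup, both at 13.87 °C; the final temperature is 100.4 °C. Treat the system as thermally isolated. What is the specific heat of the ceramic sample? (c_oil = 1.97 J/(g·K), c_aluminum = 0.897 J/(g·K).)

Conservation of energy gives ΣQ = 0:
288.5×c×(100.4 − 335.8) + 249.8×1.97×(100.4 − 13.87) + 121×0.897×(100.4 − 13.87) = 0
-67913 c = -51974
c = -51974/-67913 ≈ 0.7653 J/(g·K)

c ≈ 0.765 J/(g·K)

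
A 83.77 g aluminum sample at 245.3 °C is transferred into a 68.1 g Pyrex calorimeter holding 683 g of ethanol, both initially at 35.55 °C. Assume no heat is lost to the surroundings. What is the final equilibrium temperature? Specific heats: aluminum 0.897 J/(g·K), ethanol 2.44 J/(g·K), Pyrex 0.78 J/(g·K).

T_f ≈ 44.3 °C

With ΣQ=0 the equilibrium temperature is the m·c-weighted mean:
T_f = (75.14×245.3 + 1666.5×35.55 + 53.12×35.55) / (75.14 + 1666.5 + 53.12)
    = 79565 / 1794.8 ≈ 44.33 °C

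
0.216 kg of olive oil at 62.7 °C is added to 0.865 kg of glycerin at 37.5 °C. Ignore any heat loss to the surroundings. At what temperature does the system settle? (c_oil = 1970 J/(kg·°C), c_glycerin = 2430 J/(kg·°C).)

T_f ≈ 41.7 °C

Conservation of energy gives ΣQ = 0:
0.216·1970·(T − 62.7) + 0.865·2430·(T − 37.5) = 0
425.52(T − 62.7) + 2101.9(T − 37.5) = 0
2527.5 T = 105503
T = 105503 / 2527.5 = 41.7 °C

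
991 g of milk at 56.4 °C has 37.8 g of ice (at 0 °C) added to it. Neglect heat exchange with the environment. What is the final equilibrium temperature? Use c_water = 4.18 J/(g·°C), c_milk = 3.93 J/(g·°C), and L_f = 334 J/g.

Heat gained plus heat lost sum to zero:
melt ice: 37.8·334 = 12625
  meltwater 0→T: 37.8·4.18·T = 158 T
  milk: 3894.6(T − 56.4)
4052.6 T = 219657 − 12625 = 207032
T ≈ 51.09 °C. Since T > 0 °C, the all-ice-melts assumption holds.

T_f ≈ 51.1 °C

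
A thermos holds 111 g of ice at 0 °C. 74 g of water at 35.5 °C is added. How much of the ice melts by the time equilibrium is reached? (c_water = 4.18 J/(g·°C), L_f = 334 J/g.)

m_melted ≈ 32.9 g

Water can give up m c ΔT = 74·4.18·35.5 = 10981 J before reaching 0 °C.
To melt every bit of ice: 111·334 = 37074 J.
Since 10981 < 37074 J, not all the ice melts; equilibrium is at 0 °C.
m_melted·334 = 10981  ⇒  m_melted ≈ 32.88 g.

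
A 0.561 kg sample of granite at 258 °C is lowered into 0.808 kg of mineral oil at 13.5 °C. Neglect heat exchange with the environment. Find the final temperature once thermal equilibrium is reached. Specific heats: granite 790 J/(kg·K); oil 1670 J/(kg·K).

Net heat exchanged in the isolated system is zero:
0.561*790*(T − 258) + 0.808*1670*(T − 13.5) = 0
1792.6 T = 132559
T = 132559/1792.6 ≈ 73.95 °C

T_f ≈ 74.0 °C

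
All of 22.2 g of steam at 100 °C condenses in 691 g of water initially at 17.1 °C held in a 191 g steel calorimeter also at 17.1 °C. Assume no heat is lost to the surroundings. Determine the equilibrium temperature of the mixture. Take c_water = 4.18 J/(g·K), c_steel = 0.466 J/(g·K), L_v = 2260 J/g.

Let T be the final temperature. ΣQ_i = 0:
steam→water at 100 °C releases m L_v = 22.2·2260 = 50172
  condensate cools 100→T: 22.2·4.18·(T − 100) = 92.8(T − 100)
  water warms: 691·4.18·(T − 17.1) = 2888.4(T − 17.1)
  steel cup: 191·0.466·(T − 17.1) = 89.01(T − 17.1)
3070.2 T = 50172 + 9279.6 + 50913 = 110365
T ≈ 35.95 °C — below 100 °C, confirming all the steam condensed.

T_f ≈ 35.9 °C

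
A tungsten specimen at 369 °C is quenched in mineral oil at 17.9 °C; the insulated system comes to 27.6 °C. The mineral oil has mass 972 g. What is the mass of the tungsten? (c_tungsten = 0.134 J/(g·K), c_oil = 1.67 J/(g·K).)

m ≈ 344 g

Net heat exchanged in the isolated system is zero:
m×0.134×(27.6 − 369) + 972×1.67×(27.6 − 17.9) = 0
-45.75 m = -15745
m = -15745/-45.75 ≈ 344.2 g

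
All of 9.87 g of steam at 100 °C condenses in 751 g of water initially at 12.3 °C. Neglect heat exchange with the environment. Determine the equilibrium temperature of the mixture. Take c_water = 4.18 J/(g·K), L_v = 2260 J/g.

T_f ≈ 20.5 °C

Energy conservation, ΣQ = 0:
latent heat released on condensation: 9.87×2260 = 22306; condensate cools 100→T: 9.87×4.18×(T − 100) = 41.26(T − 100); water warms: 751×4.18×(T − 12.3) = 3139.2(T − 12.3)
3180.4 T = 22306 + 4125.7 + 38612 = 65044
T ≈ 20.45 °C (< 100 °C, so full condensation is consistent).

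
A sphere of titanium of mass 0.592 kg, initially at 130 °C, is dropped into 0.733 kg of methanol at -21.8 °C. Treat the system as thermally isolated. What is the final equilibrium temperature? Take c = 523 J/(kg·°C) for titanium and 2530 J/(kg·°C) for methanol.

T_f ≈ -0.1 °C

With ΣQ=0 the equilibrium temperature is the m·c-weighted mean:
T_f = (309.62×130 + 1854.5×(-21.8)) / (309.62 + 1854.5)
    = -177.8 / 2164.1 ≈ -0.08 °C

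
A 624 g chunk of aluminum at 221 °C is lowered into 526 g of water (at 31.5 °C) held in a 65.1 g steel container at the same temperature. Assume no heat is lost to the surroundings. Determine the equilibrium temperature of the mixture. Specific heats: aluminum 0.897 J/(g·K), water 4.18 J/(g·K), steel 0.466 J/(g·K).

Net heat exchanged in the isolated system is zero:
624*0.897*(T − 221) + 526*4.18*(T − 31.5) + 65.1*0.466*(T − 31.5) = 0
(559.73 + 2198.7 + 30.34) T = 559.73*221 + 2198.7*31.5 + 30.34*31.5
T = 193914/2788.7 ≈ 69.53 °C

T_f ≈ 69.5 °C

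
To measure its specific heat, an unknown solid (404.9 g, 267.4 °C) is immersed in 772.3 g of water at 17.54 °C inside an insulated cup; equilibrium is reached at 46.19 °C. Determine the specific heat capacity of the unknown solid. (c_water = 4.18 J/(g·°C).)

c ≈ 1.03 J/(g·°C)

Heat lost by the unknown solid = heat gained by the water:
404.9×c×(267.4 − 46.19) = 772.3×4.18×(46.19 − 17.54)
89568 c = 92488  ⇒  c ≈ 1.033 J/(g·°C)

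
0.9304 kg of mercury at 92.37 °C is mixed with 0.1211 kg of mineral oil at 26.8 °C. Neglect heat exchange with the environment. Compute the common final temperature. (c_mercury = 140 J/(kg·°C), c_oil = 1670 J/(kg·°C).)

T_f ≈ 52.5 °C

Set heat shed by the hot body equal to heat absorbed by the cold body:
0.9304×140×(92.37 − T) = 0.1211×1670×(T − 26.8)
130.26(92.37 − T) = 202.24(T − 26.8)
332.49 T = 17452  ⇒  T ≈ 52.49 °C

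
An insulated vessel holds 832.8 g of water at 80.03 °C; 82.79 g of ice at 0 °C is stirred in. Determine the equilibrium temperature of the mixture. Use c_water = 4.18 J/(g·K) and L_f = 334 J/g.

Net heat exchanged in the isolated system is zero:
latent heat to melt: 82.79×334 = 27652; meltwater 0→T: 82.79×4.18×T = 346.06 T; water: 3481.1(T − 80.03)
3827.2 T = 278593 − 27652 = 250941
T ≈ 65.57 °C (positive, so assuming full melt was valid).

T_f ≈ 65.6 °C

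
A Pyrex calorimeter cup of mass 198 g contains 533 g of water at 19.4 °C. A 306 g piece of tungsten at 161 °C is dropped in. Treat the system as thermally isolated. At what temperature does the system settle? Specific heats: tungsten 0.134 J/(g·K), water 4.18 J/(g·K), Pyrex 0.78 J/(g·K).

T_f is the heat-capacity-weighted average of the initial temperatures:
T_f = (41×161 + 2227.9×19.4 + 154.44×19.4) / (41 + 2227.9 + 154.44)
    = 52820 / 2423.4 ≈ 21.80 °C

T_f ≈ 21.8 °C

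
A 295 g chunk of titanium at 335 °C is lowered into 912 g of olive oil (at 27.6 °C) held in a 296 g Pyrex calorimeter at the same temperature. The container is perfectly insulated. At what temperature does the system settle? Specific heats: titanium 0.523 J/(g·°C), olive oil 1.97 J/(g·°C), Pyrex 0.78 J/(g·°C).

Let T be the final temperature. ΣQ_i = 0:
295·0.523·(T − 335) + 912·1.97·(T − 27.6) + 296·0.78·(T − 27.6) = 0
(154.28 + 1796.6 + 230.88) T = 154.28·335 + 1796.6·27.6 + 230.88·27.6
T ≈ 49.34 °C

T_f ≈ 49.3 °C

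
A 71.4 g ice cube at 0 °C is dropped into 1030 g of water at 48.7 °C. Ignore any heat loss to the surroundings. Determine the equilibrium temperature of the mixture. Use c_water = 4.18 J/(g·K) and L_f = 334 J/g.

T_f ≈ 40.4 °C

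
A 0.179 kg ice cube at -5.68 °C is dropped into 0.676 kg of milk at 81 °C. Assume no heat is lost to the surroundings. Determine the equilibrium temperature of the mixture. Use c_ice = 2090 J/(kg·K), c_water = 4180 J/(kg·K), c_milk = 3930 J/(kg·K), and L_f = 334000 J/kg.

Setting the total heat transfer to zero:
warm ice to 0 °C: 0.179·2090·(0 − (-5.68)) = 2124.9
  latent heat to melt: 0.179·334000 = 59786
  warm the meltwater: 748.22 T
  milk: 2656.7(T − 81)
3404.9 T = 215191 − 61911 = 153280
T ≈ 45.02 °C — above 0 °C, consistent with complete melting.

T_f ≈ 45.0 °C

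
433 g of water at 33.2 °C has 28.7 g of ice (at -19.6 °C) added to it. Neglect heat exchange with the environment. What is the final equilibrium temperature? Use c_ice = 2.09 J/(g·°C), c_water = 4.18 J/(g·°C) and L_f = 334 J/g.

Net heat exchanged in the isolated system is zero:
warm ice to 0 °C: 28.7×2.09×(0 − (-19.6)) = 1175.7; latent heat to melt: 28.7×334 = 9585.8; meltwater 0→T: 28.7×4.18×T = 119.97 T; water: 1809.9(T − 33.2)
1929.9 T = 60090 − 10761 = 49329
T ≈ 25.56 °C. Since T > 0 °C, the all-ice-melts assumption holds.

T_f ≈ 25.6 °C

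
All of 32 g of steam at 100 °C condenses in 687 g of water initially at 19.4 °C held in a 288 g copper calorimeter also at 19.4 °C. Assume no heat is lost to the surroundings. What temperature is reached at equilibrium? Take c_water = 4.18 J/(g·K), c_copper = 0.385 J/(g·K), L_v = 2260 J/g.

T_f ≈ 46.1 °C

Taking heat into each body as positive, Σ m c ΔT = 0:
steam→water at 100 °C releases m L_v = 32·2260 = 72320; condensate cools 100→T: 32·4.18·(T − 100) = 133.76(T − 100); water warms: 687·4.18·(T − 19.4) = 2871.7(T − 19.4); copper cup: 288·0.385·(T − 19.4) = 110.88(T − 19.4)
3116.3 T = 72320 + 13376 + 57861 = 143557
T ≈ 46.07 °C, under the boiling point, so the assumption holds.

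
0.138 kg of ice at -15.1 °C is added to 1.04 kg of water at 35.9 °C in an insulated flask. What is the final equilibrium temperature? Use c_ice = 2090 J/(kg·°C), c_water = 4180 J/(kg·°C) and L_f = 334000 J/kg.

Energy conservation, ΣQ = 0:
warm ice to 0 °C: 0.138×2090×(0 − (-15.1)) = 4355.1
  melt ice: 0.138×334000 = 46092
  warm the meltwater: 576.84 T
  water cools: 1.04×4180×(T − 35.9) = 4347.2(T − 35.9)
4924 T = 156064 − 50447 = 105617
T ≈ 21.45 °C — above 0 °C, consistent with complete melting.

T_f ≈ 21.4 °C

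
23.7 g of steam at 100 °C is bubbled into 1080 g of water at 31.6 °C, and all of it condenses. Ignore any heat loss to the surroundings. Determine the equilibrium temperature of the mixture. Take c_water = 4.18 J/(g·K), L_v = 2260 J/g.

Sum of m c ΔT and latent-heat terms is zero:
steam→water at 100 °C releases m L_v = 23.7·2260 = 53562; condensed water 100 °C→T: 99.07(T − 100); water warms: 1080·4.18·(T − 31.6) = 4514.4(T − 31.6)
4613.5 T = 53562 + 9906.6 + 142655 = 206124
T ≈ 44.68 °C (< 100 °C, so full condensation is consistent).

T_f ≈ 44.7 °C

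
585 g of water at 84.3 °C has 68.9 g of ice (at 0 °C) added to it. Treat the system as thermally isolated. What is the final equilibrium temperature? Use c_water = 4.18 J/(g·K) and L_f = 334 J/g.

T_f ≈ 67.0 °C

Net heat exchanged in the isolated system is zero:
melt ice: 68.9×334 = 23013
  meltwater 0→T: 68.9×4.18×T = 288 T
  water: 2445.3(T − 84.3)
2733.3 T = 206139 − 23013 = 183126
T ≈ 67.00 °C (positive, so assuming full melt was valid).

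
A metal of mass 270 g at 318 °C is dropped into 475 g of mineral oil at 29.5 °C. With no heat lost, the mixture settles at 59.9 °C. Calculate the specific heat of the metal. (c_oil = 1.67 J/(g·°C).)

m_s c (T_s − T_f) = m_oil c_oil (T_f − T_0):
270×c×(318 − 59.9) = 475×1.67×(59.9 − 29.5)
69687 c = 24115  ⇒  c ≈ 0.346 J/(g·°C)

c ≈ 0.346 J/(g·°C)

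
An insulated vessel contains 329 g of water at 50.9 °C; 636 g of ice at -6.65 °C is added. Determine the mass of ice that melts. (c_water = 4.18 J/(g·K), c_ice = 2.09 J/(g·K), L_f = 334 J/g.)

m_melted ≈ 183 g

Cooling the water to 0 °C releases 329·4.18·50.9 = 69999 J.
Of that, 636·2.09·6.65 = 8839.4 J goes to bring the ice to 0 °C, leaving 61159 J.
Melting all 636 g of ice would need 636·334 = 212424 J.
61159 J < 212424 J, so only part of the ice melts and the system sits at 0 °C.
Mass melted = 61159/334 ≈ 183.1 g.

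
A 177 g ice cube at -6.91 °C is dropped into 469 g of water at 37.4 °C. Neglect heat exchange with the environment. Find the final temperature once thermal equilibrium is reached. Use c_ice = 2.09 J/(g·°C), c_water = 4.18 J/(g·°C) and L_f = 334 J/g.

T_f ≈ 4.3 °C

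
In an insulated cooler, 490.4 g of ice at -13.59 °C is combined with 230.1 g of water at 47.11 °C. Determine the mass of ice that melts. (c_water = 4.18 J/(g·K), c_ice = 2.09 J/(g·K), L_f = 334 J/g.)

Heat available from the water dropping to 0 °C: 230.1·4.18·47.11 = 45311 J.
Warming the ice to 0 °C takes 490.4·2.09·13.59 = 13929 J, leaving 31382 J for melting.
Melting all 490.4 g of ice would need 490.4·334 = 163794 J.
31382 J < 163794 J, so only part of the ice melts and the system sits at 0 °C.
Mass melted = 31382/334 ≈ 93.96 g.

m_melted ≈ 94 g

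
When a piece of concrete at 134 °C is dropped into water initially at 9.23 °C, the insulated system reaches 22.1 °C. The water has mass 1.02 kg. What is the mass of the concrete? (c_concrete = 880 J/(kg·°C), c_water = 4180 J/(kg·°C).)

m ≈ 0.557 kg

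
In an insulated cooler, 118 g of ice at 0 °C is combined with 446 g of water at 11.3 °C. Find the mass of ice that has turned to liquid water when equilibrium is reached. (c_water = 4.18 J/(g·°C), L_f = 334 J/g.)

Cooling the water to 0 °C releases 446×4.18×11.3 = 21066 J.
Fully melting the ice requires m_ice L_f = 118×334 = 39412 J.
21066 J < 39412 J, so only part of the ice melts and the system sits at 0 °C.
Mass melted = 21066/334 ≈ 63.07 g.

m_melted ≈ 63.1 g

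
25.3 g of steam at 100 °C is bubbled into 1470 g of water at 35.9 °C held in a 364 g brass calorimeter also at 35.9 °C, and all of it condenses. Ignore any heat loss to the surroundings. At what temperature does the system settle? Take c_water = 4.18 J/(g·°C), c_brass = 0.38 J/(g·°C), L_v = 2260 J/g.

T_f ≈ 45.9 °C

Net heat exchanged in the isolated system is zero:
condense steam: −25.3×2260 = −57178; condensed water 100 °C→T: 105.75(T − 100); original water: 6144.6(T − 35.9); brass cup: 364×0.38×(T − 35.9) = 138.32(T − 35.9)
6388.7 T = 57178 + 10575 + 225557 = 293310
T ≈ 45.91 °C — below 100 °C, confirming all the steam condensed.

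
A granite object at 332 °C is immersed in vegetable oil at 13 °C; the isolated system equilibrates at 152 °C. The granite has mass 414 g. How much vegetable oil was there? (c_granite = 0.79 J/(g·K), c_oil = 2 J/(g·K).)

m ≈ 212 g

Energy conservation, ΣQ = 0:
414×0.79×(152 − 332) + m×2×(152 − 13) = 0
278 m = 58871
m = 58871/278 ≈ 211.8 g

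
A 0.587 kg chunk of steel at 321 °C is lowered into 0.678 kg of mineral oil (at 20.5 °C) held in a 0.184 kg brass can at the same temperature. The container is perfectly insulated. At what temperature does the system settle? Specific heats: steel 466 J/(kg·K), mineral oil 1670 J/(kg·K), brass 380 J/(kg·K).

T_f ≈ 76.2 °C

Taking heat into each body as positive, Σ m c ΔT = 0:
0.587·466·(T − 321) + 0.678·1670·(T − 20.5) + 0.184·380·(T − 20.5) = 0
273.54(T − 321) + 1132.3(T − 20.5) + 69.92(T − 20.5) = 0
(273.54 + 1132.3 + 69.92) T = 273.54·321 + 1132.3·20.5 + 69.92·20.5
T ≈ 76.20 °C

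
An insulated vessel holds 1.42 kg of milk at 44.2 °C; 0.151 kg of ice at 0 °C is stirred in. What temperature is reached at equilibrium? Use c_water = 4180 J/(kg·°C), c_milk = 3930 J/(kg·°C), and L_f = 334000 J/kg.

T_f ≈ 31.6 °C

Sum of m c ΔT and latent-heat terms is zero:
latent heat to melt: 0.151·334000 = 50434
  meltwater 0→T: 0.151·4180·T = 631.18 T
  milk cools: 1.42·3930·(T − 44.2) = 5580.6(T − 44.2)
6211.8 T = 246663 − 50434 = 196229
T ≈ 31.59 °C (positive, so assuming full melt was valid).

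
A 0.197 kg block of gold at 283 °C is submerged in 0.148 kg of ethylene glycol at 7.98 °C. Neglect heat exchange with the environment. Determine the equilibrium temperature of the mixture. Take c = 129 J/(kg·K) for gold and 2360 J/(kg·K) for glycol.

T_f = Σ m_i c_i T_i / Σ m_i c_i:
T_f = (25.41×283 + 349.28×7.98) / (25.41 + 349.28)
    = 9979.1 / 374.69 ≈ 26.63 °C

T_f ≈ 26.6 °C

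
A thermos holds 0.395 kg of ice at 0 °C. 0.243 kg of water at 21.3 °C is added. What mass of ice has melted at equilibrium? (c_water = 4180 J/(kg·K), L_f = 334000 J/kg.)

m_melted ≈ 0.0648 kg

Heat available from the water dropping to 0 °C: 0.243·4180·21.3 = 21635 J.
Fully melting the ice requires m_ice L_f = 0.395·334000 = 131930 J.
That's not enough to melt it all — equilibrium is at 0 °C with ice remaining.
m_melt = 21635 / L_f = 0.06478 kg.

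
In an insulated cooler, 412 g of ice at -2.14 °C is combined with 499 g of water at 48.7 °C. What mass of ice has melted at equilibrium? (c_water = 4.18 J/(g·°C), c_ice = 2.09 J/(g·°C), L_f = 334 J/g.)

Water can give up m c ΔT = 499×4.18×48.7 = 101579 J before reaching 0 °C.
Warming the ice to 0 °C takes 412×2.09×2.14 = 1842.7 J, leaving 99737 J for melting.
Melting all 412 g of ice would need 412×334 = 137608 J.
That's not enough to melt it all — equilibrium is at 0 °C with ice remaining.
m_melted×334 = 99737  ⇒  m_melted ≈ 298.6 g.

m_melted ≈ 299 g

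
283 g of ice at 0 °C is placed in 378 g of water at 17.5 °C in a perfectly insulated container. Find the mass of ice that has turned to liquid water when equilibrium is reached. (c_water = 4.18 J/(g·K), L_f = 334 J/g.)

m_melted ≈ 82.8 g

Cooling the water to 0 °C releases 378×4.18×17.5 = 27651 J.
To melt every bit of ice: 283×334 = 94522 J.
27651 J < 94522 J, so only part of the ice melts and the system sits at 0 °C.
m_melted×334 = 27651  ⇒  m_melted ≈ 82.79 g.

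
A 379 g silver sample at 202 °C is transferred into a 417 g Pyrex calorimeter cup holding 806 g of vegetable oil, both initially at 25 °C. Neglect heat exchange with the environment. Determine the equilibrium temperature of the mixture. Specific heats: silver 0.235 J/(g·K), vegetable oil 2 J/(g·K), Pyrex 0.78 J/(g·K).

T_f is the heat-capacity-weighted average of the initial temperatures:
T_f = (89.06·202 + 1612·25 + 325.26·25) / (89.06 + 1612 + 325.26)
    = 66423 / 2026.3 ≈ 32.78 °C

T_f ≈ 32.8 °C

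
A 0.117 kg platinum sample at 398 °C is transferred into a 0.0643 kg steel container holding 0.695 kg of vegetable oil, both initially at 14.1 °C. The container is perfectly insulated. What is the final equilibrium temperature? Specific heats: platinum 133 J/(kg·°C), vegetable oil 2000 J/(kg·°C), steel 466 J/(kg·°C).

T_f ≈ 18.3 °C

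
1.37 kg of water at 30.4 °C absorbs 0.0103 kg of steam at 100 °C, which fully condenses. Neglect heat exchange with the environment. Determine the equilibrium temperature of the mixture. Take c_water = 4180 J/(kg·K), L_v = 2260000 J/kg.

T_f ≈ 35.0 °C

Energy conservation, ΣQ = 0:
steam→water at 100 °C releases m L_v = 0.0103·2260000 = 23278
  condensate cools 100→T: 0.0103·4180·(T − 100) = 43.05(T − 100)
  original water: 5726.6(T − 30.4)
5769.7 T = 23278 + 4305.4 + 174089 = 201672
T ≈ 34.95 °C, under the boiling point, so the assumption holds.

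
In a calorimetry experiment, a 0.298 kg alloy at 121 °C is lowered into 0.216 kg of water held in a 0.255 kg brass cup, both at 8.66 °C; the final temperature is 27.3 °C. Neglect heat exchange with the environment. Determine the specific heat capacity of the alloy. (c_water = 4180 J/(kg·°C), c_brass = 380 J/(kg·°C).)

Energy conservation, ΣQ = 0:
0.298×c×(27.3 − 121) + 0.216×4180×(27.3 − 8.66) + 0.255×380×(27.3 − 8.66) = 0
-27.92 c = -18636
c = -18636/-27.92 ≈ 667.4 J/(kg·°C)

c ≈ 667 J/(kg·°C)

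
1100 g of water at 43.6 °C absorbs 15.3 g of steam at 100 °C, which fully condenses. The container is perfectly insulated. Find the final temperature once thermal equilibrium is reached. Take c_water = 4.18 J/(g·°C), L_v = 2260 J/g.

T_f ≈ 51.8 °C

Sum of m c ΔT and latent-heat terms is zero:
condense steam: −15.3·2260 = −34578; condensed water 100 °C→T: 63.95(T − 100); original water: 4598(T − 43.6)
4662 T = 34578 + 6395.4 + 200473 = 241446
T ≈ 51.79 °C — below 100 °C, confirming all the steam condensed.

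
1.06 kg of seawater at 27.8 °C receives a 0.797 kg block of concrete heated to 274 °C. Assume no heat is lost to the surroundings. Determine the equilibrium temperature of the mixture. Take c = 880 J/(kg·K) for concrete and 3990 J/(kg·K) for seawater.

|Q_concrete| = |Q_seawater|:
0.797×880×(274 − T) = 1.06×3990×(T − 27.8)
701.36(274 − T) = 4229.4(T − 27.8)
4930.8 T = 309750  ⇒  T ≈ 62.82 °C

T_f ≈ 62.8 °C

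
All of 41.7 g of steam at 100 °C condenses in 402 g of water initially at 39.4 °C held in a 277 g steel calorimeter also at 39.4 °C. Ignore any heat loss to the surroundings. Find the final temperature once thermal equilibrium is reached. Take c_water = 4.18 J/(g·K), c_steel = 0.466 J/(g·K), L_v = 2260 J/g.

Taking heat into each body as positive, Σ m c ΔT = 0:
condense steam: −41.7×2260 = −94242
  condensed water 100 °C→T: 174.31(T − 100)
  water warms: 402×4.18×(T − 39.4) = 1680.4(T − 39.4)
  steel cup: 277×0.466×(T − 39.4) = 129.08(T − 39.4)
1983.7 T = 94242 + 17431 + 71292 = 182965
T ≈ 92.23 °C — below 100 °C, confirming all the steam condensed.

T_f ≈ 92.2 °C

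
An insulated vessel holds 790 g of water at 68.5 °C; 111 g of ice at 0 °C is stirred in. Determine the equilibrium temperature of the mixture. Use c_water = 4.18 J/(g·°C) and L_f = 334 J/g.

Let T be the final temperature. ΣQ_i = 0:
fusion: m_ice L_f = 111·334 = 37074; meltwater 0→T: 111·4.18·T = 463.98 T; water cools: 790·4.18·(T − 68.5) = 3302.2(T − 68.5)
3766.2 T = 226201 − 37074 = 189127
T ≈ 50.22 °C. Since T > 0 °C, the all-ice-melts assumption holds.

T_f ≈ 50.2 °C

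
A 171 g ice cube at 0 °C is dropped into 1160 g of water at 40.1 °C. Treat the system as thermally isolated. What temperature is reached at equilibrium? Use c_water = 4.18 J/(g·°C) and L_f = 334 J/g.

Sum of m c ΔT and latent-heat terms is zero:
melt ice: 171×334 = 57114; warm the meltwater: 714.78 T; water: 4848.8(T − 40.1)
5563.6 T = 194437 − 57114 = 137323
T ≈ 24.68 °C — above 0 °C, consistent with complete melting.

T_f ≈ 24.7 °C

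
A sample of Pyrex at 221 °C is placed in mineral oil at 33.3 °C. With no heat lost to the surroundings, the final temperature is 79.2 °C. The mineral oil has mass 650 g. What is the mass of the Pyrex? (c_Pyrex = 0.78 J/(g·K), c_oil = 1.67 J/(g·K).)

Conservation of energy gives ΣQ = 0:
m×0.78×(79.2 − 221) + 650×1.67×(79.2 − 33.3) = 0
-110.6 m = -49824
m = -49824/-110.6 ≈ 450.5 g

m ≈ 450 g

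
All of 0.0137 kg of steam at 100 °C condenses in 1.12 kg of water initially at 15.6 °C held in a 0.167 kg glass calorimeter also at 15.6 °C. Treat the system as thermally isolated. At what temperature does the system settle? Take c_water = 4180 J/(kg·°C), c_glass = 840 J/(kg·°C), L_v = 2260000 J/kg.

Heat gained plus heat lost sum to zero:
steam→water at 100 °C releases m L_v = 0.0137×2260000 = 30962; condensed water 100 °C→T: 57.27(T − 100); original water: 4681.6(T − 15.6); cup: 140.28(T − 15.6)
4879.1 T = 30962 + 5726.6 + 75221 = 111910
T ≈ 22.94 °C (< 100 °C, so full condensation is consistent).

T_f ≈ 22.9 °C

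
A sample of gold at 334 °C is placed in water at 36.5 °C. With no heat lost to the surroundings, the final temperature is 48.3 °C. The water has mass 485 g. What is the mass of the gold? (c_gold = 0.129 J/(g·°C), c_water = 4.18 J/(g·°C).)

m ≈ 649 g

|Q_gold| = |Q_water|:
m×0.129×(334 − 48.3) = 485×4.18×(48.3 − 36.5)
36.86 m = 23922  ⇒  m ≈ 649.1 g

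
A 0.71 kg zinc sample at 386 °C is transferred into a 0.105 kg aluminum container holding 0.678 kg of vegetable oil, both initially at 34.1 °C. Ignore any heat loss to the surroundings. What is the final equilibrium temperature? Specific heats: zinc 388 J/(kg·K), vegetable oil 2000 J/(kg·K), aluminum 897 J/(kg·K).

T_f ≈ 90.3 °C

Net heat exchanged in the isolated system is zero:
0.71×388×(T − 386) + 0.678×2000×(T − 34.1) + 0.105×897×(T − 34.1) = 0
275.48(T − 386) + 1356(T − 34.1) + 94.19(T − 34.1) = 0
1725.7 T = 155787
T ≈ 90.28 °C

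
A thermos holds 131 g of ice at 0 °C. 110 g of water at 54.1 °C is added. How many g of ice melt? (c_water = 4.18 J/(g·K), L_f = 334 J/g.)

Heat available from the water dropping to 0 °C: 110×4.18×54.1 = 24875 J.
Melting all 131 g of ice would need 131×334 = 43754 J.
That's not enough to melt it all — equilibrium is at 0 °C with ice remaining.
Mass melted = 24875/334 ≈ 74.48 g.

m_melted ≈ 74.5 g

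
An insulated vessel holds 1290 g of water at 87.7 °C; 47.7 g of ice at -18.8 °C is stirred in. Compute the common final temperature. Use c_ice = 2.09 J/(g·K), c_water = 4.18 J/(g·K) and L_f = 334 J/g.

Setting the total heat transfer to zero:
ice -18.8→0 °C: 47.7·2.09·18.8 = 1874.2; latent heat to melt: 47.7·334 = 15932; meltwater 0→T: 47.7·4.18·T = 199.39 T; water: 5392.2(T − 87.7)
5591.6 T = 472896 − 17806 = 455090
T ≈ 81.39 °C. Since T > 0 °C, the all-ice-melts assumption holds.

T_f ≈ 81.4 °C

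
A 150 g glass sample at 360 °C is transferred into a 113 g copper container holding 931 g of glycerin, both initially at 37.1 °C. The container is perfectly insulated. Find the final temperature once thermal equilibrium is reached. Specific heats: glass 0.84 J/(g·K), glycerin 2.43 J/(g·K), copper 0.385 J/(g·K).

T_f ≈ 53.8 °C

Heat gained plus heat lost sum to zero:
150×0.84×(T − 360) + 931×2.43×(T − 37.1) + 113×0.385×(T − 37.1) = 0
126(T − 360) + 2262.3(T − 37.1) + 43.51(T − 37.1) = 0
2431.8 T = 130906
T ≈ 53.83 °C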